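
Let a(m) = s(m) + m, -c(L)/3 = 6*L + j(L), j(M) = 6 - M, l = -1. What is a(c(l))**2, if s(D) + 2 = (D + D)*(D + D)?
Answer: 961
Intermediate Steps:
s(D) = -2 + 4*D**2 (s(D) = -2 + (D + D)*(D + D) = -2 + (2*D)*(2*D) = -2 + 4*D**2)
c(L) = -18 - 15*L (c(L) = -3*(6*L + (6 - L)) = -3*(6 + 5*L) = -18 - 15*L)
a(m) = -2 + m + 4*m**2 (a(m) = (-2 + 4*m**2) + m = -2 + m + 4*m**2)
a(c(l))**2 = (-2 + (-18 - 15*(-1)) + 4*(-18 - 15*(-1))**2)**2 = (-2 + (-18 + 15) + 4*(-18 + 15)**2)**2 = (-2 - 3 + 4*(-3)**2)**2 = (-2 - 3 + 4*9)**2 = (-2 - 3 + 36)**2 = 31**2 = 961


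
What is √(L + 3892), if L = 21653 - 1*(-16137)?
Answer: √41682 ≈ 204.16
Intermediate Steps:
L = 37790 (L = 21653 + 16137 = 37790)
√(L + 3892) = √(37790 + 3892) = √41682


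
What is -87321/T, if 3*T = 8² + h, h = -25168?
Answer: 87321/8368 ≈ 10.435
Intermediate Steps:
T = -8368 (T = (8² - 25168)/3 = (64 - 25168)/3 = (⅓)*(-25104) = -8368)
-87321/T = -87321/(-8368) = -87321*(-1/8368) = 87321/8368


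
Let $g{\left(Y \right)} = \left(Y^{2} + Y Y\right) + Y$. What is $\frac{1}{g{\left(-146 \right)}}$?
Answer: $\frac{1}{42486} \approx 2.3537 \cdot 10^{-5}$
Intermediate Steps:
$g{\left(Y \right)} = Y + 2 Y^{2}$ ($g{\left(Y \right)} = \left(Y^{2} + Y^{2}\right) + Y = 2 Y^{2} + Y = Y + 2 Y^{2}$)
$\frac{1}{g{\left(-146 \right)}} = \frac{1}{\left(-146\right) \left(1 + 2 \left(-146\right)\right)} = \frac{1}{\left(-146\right) \left(1 - 292\right)} = \frac{1}{\left(-146\right) \left(-291\right)} = \frac{1}{42486}$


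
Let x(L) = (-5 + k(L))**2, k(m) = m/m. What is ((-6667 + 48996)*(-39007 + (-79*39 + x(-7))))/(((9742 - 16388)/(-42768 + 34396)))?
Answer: -7454703769968/3323 ≈ -2.2434e+9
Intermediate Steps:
k(m) = 1
x(L) = 16 (x(L) = (-5 + 1)**2 = (-4)**2 = 16)
((-6667 + 48996)*(-39007 + (-79*39 + x(-7))))/(((9742 - 16388)/(-42768 + 34396))) = ((-6667 + 48996)*(-39007 + (-79*39 + 16)))/(((9742 - 16388)/(-42768 + 34396))) = (42329*(-39007 + (-3081 + 16)))/((-6646/(-8372))) = (42329*(-39007 - 3065))/((-6646*(-1/8372))) = (42329*(-42072))/(3323/4186) = -1780865688*4186/3323 = -7454703769968/3323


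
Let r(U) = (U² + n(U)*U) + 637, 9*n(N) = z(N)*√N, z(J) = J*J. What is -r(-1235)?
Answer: -1525862 + 1883652875*I*√1235/9 ≈ -1.5259e+6 + 7.3552e+9*I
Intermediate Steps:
z(J) = J²
n(N) = N^(5/2)/9 (n(N) = (N²*√N)/9 = N^(5/2)/9)
r(U) = 637 + U² + U^(7/2)/9 (r(U) = (U² + (U^(5/2)/9)*U) + 637 = (U² + U^(7/2)/9) + 637 = 637 + U² + U^(7/2)/9)
-r(-1235) = -(637 + (-1235)² + (-1235)^(7/2)/9) = -(637 + 1525225 + (-1883652875*I*√1235)/9) = -(637 + 1525225 - 1883652875*I*√1235/9) = -(1525862 - 1883652875*I*√1235/9) = -1525862 + 1883652875*I*√1235/9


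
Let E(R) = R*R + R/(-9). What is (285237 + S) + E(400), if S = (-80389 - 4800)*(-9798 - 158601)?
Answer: 129115688432/9 ≈ 1.4346e+10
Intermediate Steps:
S = 14345742411 (S = -85189*(-168399) = 14345742411)
E(R) = R² - R/9 (E(R) = R² + R*(-⅑) = R² - R/9)
(285237 + S) + E(400) = (285237 + 14345742411) + 400*(-⅑ + 400) = 14346027648 + 400*(3599/9) = 14346027648 + 1439600/9 = 129115688432/9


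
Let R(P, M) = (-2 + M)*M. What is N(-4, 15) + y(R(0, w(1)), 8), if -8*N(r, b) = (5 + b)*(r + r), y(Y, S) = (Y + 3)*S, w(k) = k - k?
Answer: 44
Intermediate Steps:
w(k) = 0
R(P, M) = M*(-2 + M)
y(Y, S) = S*(3 + Y) (y(Y, S) = (3 + Y)*S = S*(3 + Y))
N(r, b) = -r*(5 + b)/4 (N(r, b) = -(5 + b)*(r + r)/8 = -(5 + b)*2*r/8 = -r*(5 + b)/4)
N(-4, 15) + y(R(0, w(1)), 8) = -¼*(-4)*(5 + 15) + 8*(3 + 0*(-2 + 0)) = -¼*(-4)*20 + 8*(3 + 0*(-2)) = 20 + 8*(3 + 0) = 20 + 8*3 = 20 + 24 = 44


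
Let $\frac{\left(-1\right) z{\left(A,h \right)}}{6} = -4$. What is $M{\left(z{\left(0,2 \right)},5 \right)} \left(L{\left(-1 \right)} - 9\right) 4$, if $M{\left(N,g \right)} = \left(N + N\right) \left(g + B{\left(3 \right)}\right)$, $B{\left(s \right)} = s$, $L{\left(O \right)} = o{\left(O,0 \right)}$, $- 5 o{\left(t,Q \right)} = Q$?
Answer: $-13824$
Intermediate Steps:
$o{\left(t,Q \right)} = - \frac{Q}{5}$
$L{\left(O \right)} = 0$ ($L{\left(O \right)} = \left(- \frac{1}{5}\right) 0 = 0$)
$z{\left(A,h \right)} = 24$ ($z{\left(A,h \right)} = \left(-6\right) \left(-4\right) = 24$)
$M{\left(N,g \right)} = 2 N \left(3 + g\right)$ ($M{\left(N,g \right)} = \left(N + N\right) \left(g + 3\right) = 2 N \left(3 + g\right)$)
$M{\left(z{\left(0,2 \right)},5 \right)} \left(L{\left(-1 \right)} - 9\right) 4 = 2 \cdot 24 \left(3 + 5\right) \left(0 - 9\right) 4 = 2 \cdot 24 \cdot 8 \left(-9\right) 4 = 384 \left(-9\right) 4 = \left(-3456\right) 4 = -13824$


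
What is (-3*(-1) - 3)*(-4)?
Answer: 0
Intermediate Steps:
(-3*(-1) - 3)*(-4) = (3 - 3)*(-4) = 0*(-4) = 0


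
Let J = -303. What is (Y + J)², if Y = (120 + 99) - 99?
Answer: 33489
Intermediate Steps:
Y = 120 (Y = 219 - 99 = 120)
(Y + J)² = (120 - 303)² = (-183)² = 33489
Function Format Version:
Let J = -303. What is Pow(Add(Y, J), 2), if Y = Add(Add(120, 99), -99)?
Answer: 33489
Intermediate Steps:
Y = 120 (Y = Add(219, -99) = 120)
Pow(Add(Y, J), 2) = Pow(Add(120, -303), 2) = Pow(-183, 2) = 33489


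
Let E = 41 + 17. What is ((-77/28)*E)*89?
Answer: -28391/2 ≈ -14196.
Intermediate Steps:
E = 58
((-77/28)*E)*89 = (-77/28*58)*89 = (-77*1/28*58)*89 = -11/4*58*89 = -319/2*89 = -28391/2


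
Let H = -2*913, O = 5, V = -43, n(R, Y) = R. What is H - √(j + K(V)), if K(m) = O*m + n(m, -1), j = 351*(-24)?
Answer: -1826 - I*√8682 ≈ -1826.0 - 93.177*I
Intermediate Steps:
j = -8424
K(m) = 6*m (K(m) = 5*m + m = 6*m)
H = -1826
H - √(j + K(V)) = -1826 - √(-8424 + 6*(-43)) = -1826 - √(-8424 - 258) = -1826 - √(-8682) = -1826 - I*√8682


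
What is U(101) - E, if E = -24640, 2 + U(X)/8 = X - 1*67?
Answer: 24896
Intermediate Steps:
U(X) = -552 + 8*X (U(X) = -16 + 8*(X - 1*67) = -16 + 8*(X - 67) = -16 + 8*(-67 + X) = -16 + (-536 + 8*X) = -552 + 8*X)
U(101) - E = (-552 + 8*101) - 1*(-24640) = (-552 + 808) + 24640 = 256 + 24640 = 24896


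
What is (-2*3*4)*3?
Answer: -72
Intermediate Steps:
(-2*3*4)*3 = -6*4*3 = -24*3 = -72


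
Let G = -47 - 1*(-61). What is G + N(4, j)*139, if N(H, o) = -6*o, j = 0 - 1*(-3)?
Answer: -2488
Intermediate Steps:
j = 3 (j = 0 + 3 = 3)
G = 14 (G = -47 + 61 = 14)
G + N(4, j)*139 = 14 - 6*3*139 = 14 - 18*139 = 14 - 2502 = -2488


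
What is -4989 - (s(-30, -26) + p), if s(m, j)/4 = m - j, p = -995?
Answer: -3978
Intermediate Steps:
s(m, j) = -4*j + 4*m (s(m, j) = 4*(m - j) = -4*j + 4*m)
-4989 - (s(-30, -26) + p) = -4989 - ((-4*(-26) + 4*(-30)) - 995) = -4989 - ((104 - 120) - 995) = -4989 - (-16 - 995) = -4989 - 1*(-1011) = -4989 + 1011 = -3978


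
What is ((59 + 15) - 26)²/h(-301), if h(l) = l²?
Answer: 2304/90601 ≈ 0.025430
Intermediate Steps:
((59 + 15) - 26)²/h(-301) = ((59 + 15) - 26)²/((-301)²) = (74 - 26)²/90601 = 48²*(1/90601) = 2304*(1/90601) = 2304/90601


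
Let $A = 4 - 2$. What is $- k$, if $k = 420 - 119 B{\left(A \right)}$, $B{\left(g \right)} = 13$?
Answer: $1127$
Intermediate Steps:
$A = 2$ ($A = 4 - 2 = 2$)
$k = -1127$ ($k = 420 - 1547 = -1127$)
$- k = \left(-1\right) \left(-1127\right) = 1127$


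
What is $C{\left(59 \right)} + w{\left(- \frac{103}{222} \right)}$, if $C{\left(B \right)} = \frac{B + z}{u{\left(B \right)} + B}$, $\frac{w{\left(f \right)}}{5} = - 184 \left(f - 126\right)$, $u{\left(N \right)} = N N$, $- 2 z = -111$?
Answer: $\frac{10159409491}{87320} \approx 1.1635 \cdot 10^{5}$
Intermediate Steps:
$z = \frac{111}{2}$ ($z = \left(- \frac{1}{2}\right) \left(-111\right) = \frac{111}{2} \approx 55.5$)
$u{\left(N \right)} = N^{2}$
$w{\left(f \right)} = 115920 - 920 f$ ($w{\left(f \right)} = 5 \left(- 184 \left(f - 126\right)\right) = 5 \left(- 184 \left(-126 + f\right)\right) = 5 \left(23184 - 184 f\right) = 115920 - 920 f$)
$C{\left(B \right)} = \frac{\frac{111}{2} + B}{B + B^{2}}$ ($C{\left(B \right)} = \frac{B + \frac{111}{2}}{B^{2} + B} = \frac{\frac{111}{2} + B}{B + B^{2}}$)
$C{\left(59 \right)} + w{\left(- \frac{103}{222} \right)} = \frac{\frac{111}{2} + 59}{59 \left(1 + 59\right)} + \left(115920 - 920 \left(- \frac{103}{222}\right)\right) = \frac{1}{59} \cdot \frac{1}{60} \cdot \frac{229}{2} + \left(115920 - 920 \left(\left(-103\right) \frac{1}{222}\right)\right) = \frac{1}{59} \cdot \frac{1}{60} \cdot \frac{229}{2} + \left(115920 - - \frac{47380}{111}\right) = \frac{229}{7080} + \left(115920 + \frac{47380}{111}\right) = \frac{229}{7080} + \frac{12914500}{111} = \frac{10159409491}{87320}$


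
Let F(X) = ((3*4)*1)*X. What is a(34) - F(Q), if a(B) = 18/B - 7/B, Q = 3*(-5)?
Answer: 6131/34 ≈ 180.32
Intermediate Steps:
Q = -15
F(X) = 12*X (F(X) = (12*1)*X = 12*X)
a(B) = 11/B
a(34) - F(Q) = 11/34 - 12*(-15) = 11*(1/34) - 1*(-180) = 11/34 + 180 = 6131/34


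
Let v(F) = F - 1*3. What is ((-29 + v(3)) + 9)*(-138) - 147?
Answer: 2613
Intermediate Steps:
v(F) = -3 + F (v(F) = F - 3 = -3 + F)
((-29 + v(3)) + 9)*(-138) - 147 = ((-29 + (-3 + 3)) + 9)*(-138) - 147 = ((-29 + 0) + 9)*(-138) - 147 = (-29 + 9)*(-138) - 147 = -20*(-138) - 147 = 2760 - 147 = 2613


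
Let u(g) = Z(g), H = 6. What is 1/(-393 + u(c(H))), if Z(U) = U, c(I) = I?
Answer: -1/387 ≈ -0.0025840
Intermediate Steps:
u(g) = g
1/(-393 + u(c(H))) = 1/(-393 + 6) = 1/(-387) = -1/387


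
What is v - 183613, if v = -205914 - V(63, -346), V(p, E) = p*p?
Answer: -393496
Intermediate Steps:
V(p, E) = p²
v = -209883 (v = -205914 - 1*63² = -205914 - 1*3969 = -205914 - 3969 = -209883)
v - 183613 = -209883 - 183613 = -393496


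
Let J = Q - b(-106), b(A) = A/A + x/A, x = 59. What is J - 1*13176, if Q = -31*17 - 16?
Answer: -1454261/106 ≈ -13719.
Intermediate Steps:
b(A) = 1 + 59/A (b(A) = A/A + 59/A = 1 + 59/A)
Q = -543 (Q = -527 - 16 = -543)
J = -57605/106 (J = -543 - (59 - 106)/(-106) = -543 - (-1)*(-47)/106 = -543 - 1*47/106 = -543 - 47/106 = -57605/106 ≈ -543.44)
J - 1*13176 = -57605/106 - 1*13176 = -57605/106 - 13176 = -1454261/106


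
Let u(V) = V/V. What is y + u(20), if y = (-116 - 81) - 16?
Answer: -212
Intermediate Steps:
y = -213 (y = -197 - 16 = -213)
u(V) = 1
y + u(20) = -213 + 1 = -212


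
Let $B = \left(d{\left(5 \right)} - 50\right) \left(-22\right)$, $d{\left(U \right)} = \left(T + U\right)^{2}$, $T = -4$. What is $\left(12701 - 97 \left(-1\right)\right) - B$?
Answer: $11720$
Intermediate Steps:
$d{\left(U \right)} = \left(-4 + U\right)^{2}$
$B = 1078$ ($B = \left(\left(-4 + 5\right)^{2} - 50\right) \left(-22\right) = \left(1^{2} - 50\right) \left(-22\right) = \left(1 - 50\right) \left(-22\right) = \left(-49\right) \left(-22\right) = 1078$)
$\left(12701 - 97 \left(-1\right)\right) - B = \left(12701 - 97 \left(-1\right)\right) - 1078 = \left(12701 - -97\right) - 1078 = \left(12701 + 97\right) - 1078 = 12798 - 1078 = 11720$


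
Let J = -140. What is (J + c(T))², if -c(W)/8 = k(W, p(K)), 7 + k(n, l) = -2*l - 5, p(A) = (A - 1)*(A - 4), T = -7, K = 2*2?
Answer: 1936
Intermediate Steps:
K = 4
p(A) = (-1 + A)*(-4 + A)
k(n, l) = -12 - 2*l (k(n, l) = -7 + (-2*l - 5) = -7 + (-5 - 2*l) = -12 - 2*l)
c(W) = 96 (c(W) = -8*(-12 - 2*(4 + 4² - 5*4)) = -8*(-12 - 2*(4 + 16 - 20)) = -8*(-12 - 2*0) = -8*(-12 + 0) = -8*(-12) = 96)
(J + c(T))² = (-140 + 96)² = (-44)² = 1936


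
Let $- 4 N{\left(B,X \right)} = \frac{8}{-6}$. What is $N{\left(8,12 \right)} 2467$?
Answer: $\frac{2467}{3} \approx 822.33$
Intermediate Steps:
$N{\left(B,X \right)} = \frac{1}{3}$ ($N{\left(B,X \right)} = - \frac{8 \frac{1}{-6}}{4} = - \frac{8 \left(- \frac{1}{6}\right)}{4} = \left(- \frac{1}{4}\right) \left(- \frac{4}{3}\right) = \frac{1}{3}$)
$N{\left(8,12 \right)} 2467 = \frac{1}{3} \cdot 2467 = \frac{2467}{3}$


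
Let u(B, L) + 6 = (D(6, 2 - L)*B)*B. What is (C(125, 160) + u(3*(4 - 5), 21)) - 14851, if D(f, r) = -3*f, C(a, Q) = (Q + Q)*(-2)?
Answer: -15659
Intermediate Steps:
C(a, Q) = -4*Q (C(a, Q) = (2*Q)*(-2) = -4*Q)
u(B, L) = -6 - 18*B² (u(B, L) = -6 + ((-3*6)*B)*B = -6 + (-18*B)*B = -6 - 18*B²)
(C(125, 160) + u(3*(4 - 5), 21)) - 14851 = (-4*160 + (-6 - 18*9*(4 - 5)²)) - 14851 = (-640 + (-6 - 18*(3*(-1))²)) - 14851 = (-640 + (-6 - 18*(-3)²)) - 14851 = (-640 + (-6 - 18*9)) - 14851 = (-640 + (-6 - 162)) - 14851 = (-640 - 168) - 14851 = -808 - 14851 = -15659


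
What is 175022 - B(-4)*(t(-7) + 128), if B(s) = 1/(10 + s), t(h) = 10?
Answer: 174999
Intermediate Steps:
175022 - B(-4)*(t(-7) + 128) = 175022 - (10 + 128)/(10 - 4) = 175022 - 138/6 = 175022 - 1*23 = 175022 - 23 = 174999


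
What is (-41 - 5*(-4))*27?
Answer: -567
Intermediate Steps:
(-41 - 5*(-4))*27 = (-41 + 20)*27 = -21*27 = -567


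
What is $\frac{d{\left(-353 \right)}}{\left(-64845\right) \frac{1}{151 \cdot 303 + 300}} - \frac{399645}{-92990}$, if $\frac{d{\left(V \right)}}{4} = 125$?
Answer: $- \frac{9401418911}{26799718} \approx -350.8$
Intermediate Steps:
$d{\left(V \right)} = 500$ ($d{\left(V \right)} = 4 \cdot 125 = 500$)
$\frac{d{\left(-353 \right)}}{\left(-64845\right) \frac{1}{151 \cdot 303 + 300}} - \frac{399645}{-92990} = \frac{500}{\left(-64845\right) \frac{1}{151 \cdot 303 + 300}} - \frac{399645}{-92990} = \frac{500}{\left(-64845\right) \frac{1}{45753 + 300}} - - \frac{79929}{18598} = \frac{500}{\left(-64845\right) \frac{1}{46053}} + \frac{79929}{18598} = \frac{500}{- \frac{7205}{5117}} + \frac{79929}{18598} = 500 \left(- \frac{5117}{7205}\right) + \frac{79929}{18598} = - \frac{511700}{1441} + \frac{79929}{18598} = - \frac{9401418911}{26799718}$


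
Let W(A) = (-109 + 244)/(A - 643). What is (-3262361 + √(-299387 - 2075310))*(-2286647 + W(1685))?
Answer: 7773182008878079/1042 - 2382686039*I*√2374697/1042 ≈ 7.4599e+12 - 3.5237e+9*I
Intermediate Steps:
W(A) = 135/(-643 + A)
(-3262361 + √(-299387 - 2075310))*(-2286647 + W(1685)) = (-3262361 + √(-299387 - 2075310))*(-2286647 + 135/(-643 + 1685)) = (-3262361 + √(-2374697))*(-2286647 + 135/1042) = (-3262361 + I*√2374697)*(-2286647 + 135*(1/1042)) = (-3262361 + I*√2374697)*(-2286647 + 135/1042) = (-3262361 + I*√2374697)*(-2382686039/1042) = 7773182008878079/1042 - 2382686039*I*√2374697/1042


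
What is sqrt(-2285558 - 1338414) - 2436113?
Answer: -2436113 + 2*I*sqrt(905993) ≈ -2.4361e+6 + 1903.7*I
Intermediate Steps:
sqrt(-2285558 - 1338414) - 2436113 = sqrt(-3623972) - 2436113 = 2*I*sqrt(905993) - 2436113 = -2436113 + 2*I*sqrt(905993)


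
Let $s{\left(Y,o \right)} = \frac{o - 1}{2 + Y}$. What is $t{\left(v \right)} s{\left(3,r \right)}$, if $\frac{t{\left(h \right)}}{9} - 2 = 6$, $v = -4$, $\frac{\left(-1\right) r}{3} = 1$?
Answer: $- \frac{288}{5} \approx -57.6$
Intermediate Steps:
$r = -3$ ($r = \left(-3\right) 1 = -3$)
$t{\left(h \right)} = 72$ ($t{\left(h \right)} = 18 + 9 \cdot 6 = 18 + 54 = 72$)
$s{\left(Y,o \right)} = \frac{-1 + o}{2 + Y}$
$t{\left(v \right)} s{\left(3,r \right)} = 72 \frac{-1 - 3}{2 + 3} = 72 \cdot \frac{1}{5} \left(-4\right) = 72 \left(- \frac{4}{5}\right) = - \frac{288}{5}$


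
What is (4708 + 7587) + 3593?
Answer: 15888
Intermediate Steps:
(4708 + 7587) + 3593 = 12295 + 3593 = 15888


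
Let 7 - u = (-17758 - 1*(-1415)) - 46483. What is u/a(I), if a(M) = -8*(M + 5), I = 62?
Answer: -62833/536 ≈ -117.23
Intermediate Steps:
u = 62833 (u = 7 - ((-17758 - 1*(-1415)) - 46483) = 7 - ((-17758 + 1415) - 46483) = 7 - (-16343 - 46483) = 7 - 1*(-62826) = 7 + 62826 = 62833)
a(M) = -40 - 8*M (a(M) = -8*(5 + M) = -40 - 8*M)
u/a(I) = 62833/(-40 - 8*62) = 62833/(-40 - 496) = 62833/(-536) = 62833*(-1/536) = -62833/536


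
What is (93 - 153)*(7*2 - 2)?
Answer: -720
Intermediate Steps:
(93 - 153)*(7*2 - 2) = -60*(14 - 2) = -60*12 = -720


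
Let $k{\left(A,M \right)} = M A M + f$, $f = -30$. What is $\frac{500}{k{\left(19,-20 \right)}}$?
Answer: $\frac{50}{757} \approx 0.06605$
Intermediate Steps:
$k{\left(A,M \right)} = -30 + A M^{2}$ ($k{\left(A,M \right)} = M A M - 30 = A M M - 30 = A M^{2} - 30 = -30 + A M^{2}$)
$\frac{500}{k{\left(19,-20 \right)}} = \frac{500}{-30 + 19 \left(-20\right)^{2}} = \frac{500}{-30 + 19 \cdot 400} = \frac{500}{-30 + 7600} = \frac{500}{7570} = 500 \cdot \frac{1}{7570} = \frac{50}{757}$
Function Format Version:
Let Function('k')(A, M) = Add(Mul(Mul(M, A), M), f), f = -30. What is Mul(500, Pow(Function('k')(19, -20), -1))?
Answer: Rational(50, 757) ≈ 0.066050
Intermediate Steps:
Function('k')(A, M) = Add(-30, Mul(A, Pow(M, 2))) (Function('k')(A, M) = Add(Mul(Mul(M, A), M), -30) = Add(Mul(Mul(A, M), M), -30) = Add(Mul(A, Pow(M, 2)), -30) = Add(-30, Mul(A, Pow(M, 2))))
Mul(500, Pow(Function('k')(19, -20), -1)) = Mul(500, Pow(Add(-30, Mul(19, Pow(-20, 2))), -1)) = Mul(500, Pow(Add(-30, Mul(19, 400)), -1)) = Mul(500, Pow(Add(-30, 7600), -1)) = Mul(500, Pow(7570, -1)) = Mul(500, Rational(1, 7570)) = Rational(50, 757)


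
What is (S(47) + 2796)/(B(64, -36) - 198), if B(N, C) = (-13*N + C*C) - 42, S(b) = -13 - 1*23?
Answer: 345/28 ≈ 12.321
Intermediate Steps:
S(b) = -36 (S(b) = -13 - 23 = -36)
B(N, C) = -42 + C² - 13*N (B(N, C) = (-13*N + C²) - 42 = (C² - 13*N) - 42 = -42 + C² - 13*N)
(S(47) + 2796)/(B(64, -36) - 198) = (-36 + 2796)/((-42 + (-36)² - 13*64) - 198) = 2760/((-42 + 1296 - 832) - 198) = 2760/(422 - 198) = 2760/224 = 2760*(1/224) = 345/28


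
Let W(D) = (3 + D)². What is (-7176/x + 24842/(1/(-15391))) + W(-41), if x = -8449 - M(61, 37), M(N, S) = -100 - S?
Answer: -397253106445/1039 ≈ -3.8234e+8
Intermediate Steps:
x = -8312 (x = -8449 - (-100 - 1*37) = -8449 - (-100 - 37) = -8449 - 1*(-137) = -8449 + 137 = -8312)
(-7176/x + 24842/(1/(-15391))) + W(-41) = (-7176/(-8312) + 24842/(1/(-15391))) + (3 - 41)² = (-7176*(-1/8312) + 24842/(-1/15391)) + (-38)² = (897/1039 + 24842*(-15391)) + 1444 = (897/1039 - 382343222) + 1444 = -397254606761/1039 + 1444 = -397253106445/1039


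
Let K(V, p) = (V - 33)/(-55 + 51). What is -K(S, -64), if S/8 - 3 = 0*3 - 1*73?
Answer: -593/4 ≈ -148.25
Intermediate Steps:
S = -560 (S = 24 + 8*(0*3 - 1*73) = 24 + 8*(0 - 73) = 24 + 8*(-73) = 24 - 584 = -560)
K(V, p) = 33/4 - V/4 (K(V, p) = (-33 + V)/(-4) = (-33 + V)*(-¼) = 33/4 - V/4)
-K(S, -64) = -(33/4 - ¼*(-560)) = -(33/4 + 140) = -1*593/4 = -593/4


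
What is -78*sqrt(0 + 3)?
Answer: -78*sqrt(3) ≈ -135.10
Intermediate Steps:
-78*sqrt(0 + 3) = -78*sqrt(3)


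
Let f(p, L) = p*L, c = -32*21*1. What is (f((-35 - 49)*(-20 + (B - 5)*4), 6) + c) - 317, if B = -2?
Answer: 23203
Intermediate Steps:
c = -672 (c = -672*1 = -672)
f(p, L) = L*p
(f((-35 - 49)*(-20 + (B - 5)*4), 6) + c) - 317 = (6*((-35 - 49)*(-20 + (-2 - 5)*4)) - 672) - 317 = (6*(-84*(-20 - 7*4)) - 672) - 317 = (6*(-84*(-20 - 28)) - 672) - 317 = (6*(-84*(-48)) - 672) - 317 = (6*4032 - 672) - 317 = (24192 - 672) - 317 = 23520 - 317 = 23203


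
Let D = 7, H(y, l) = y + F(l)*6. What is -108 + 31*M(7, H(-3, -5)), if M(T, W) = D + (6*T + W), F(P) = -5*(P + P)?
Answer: 10618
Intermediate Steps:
F(P) = -10*P
H(y, l) = y - 60*l (H(y, l) = y - 10*l*6 = y - 60*l)
M(T, W) = 7 + W + 6*T (M(T, W) = 7 + (6*T + W) = 7 + (W + 6*T) = 7 + W + 6*T)
-108 + 31*M(7, H(-3, -5)) = -108 + 31*(7 + (-3 - 60*(-5)) + 6*7) = -108 + 31*(7 + (-3 + 300) + 42) = -108 + 31*(7 + 297 + 42) = -108 + 31*346 = -108 + 10726 = 10618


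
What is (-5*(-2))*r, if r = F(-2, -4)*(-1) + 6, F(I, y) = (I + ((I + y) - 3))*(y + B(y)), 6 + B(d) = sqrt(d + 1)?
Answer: -1040 + 110*I*sqrt(3) ≈ -1040.0 + 190.53*I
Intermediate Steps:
B(d) = -6 + sqrt(1 + d) (B(d) = -6 + sqrt(d + 1) = -6 + sqrt(1 + d))
F(I, y) = (-6 + y + sqrt(1 + y))*(-3 + y + 2*I) (F(I, y) = (I + ((I + y) - 3))*(y + (-6 + sqrt(1 + y))) = (I + (-3 + I + y))*(-6 + y + sqrt(1 + y)) = (-3 + y + 2*I)*(-6 + y + sqrt(1 + y)) = (-6 + y + sqrt(1 + y))*(-3 + y + 2*I))
r = -104 + 11*I*sqrt(3) (r = (18 + (-4)**2 - 3*(-4) - 3*sqrt(1 - 4) - 4*(-6 + sqrt(1 - 4)) + 2*(-2)*(-4) + 2*(-2)*(-6 + sqrt(1 - 4)))*(-1) + 6 = (18 + 16 + 12 - 3*I*sqrt(3) - 4*(-6 + sqrt(-3)) + 16 + 2*(-2)*(-6 + sqrt(-3)))*(-1) + 6 = (18 + 16 + 12 - 3*I*sqrt(3) - 4*(-6 + I*sqrt(3)) + 16 + 2*(-2)*(-6 + I*sqrt(3)))*(-1) + 6 = (18 + 16 + 12 - 3*I*sqrt(3) + (24 - 4*I*sqrt(3)) + 16 + (24 - 4*I*sqrt(3)))*(-1) + 6 = (110 - 11*I*sqrt(3))*(-1) + 6 = (-110 + 11*I*sqrt(3)) + 6 = -104 + 11*I*sqrt(3) ≈ -104.0 + 19.053*I)
(-5*(-2))*r = (-5*(-2))*(-104 + 11*I*sqrt(3)) = 10*(-104 + 11*I*sqrt(3)) = -1040 + 110*I*sqrt(3)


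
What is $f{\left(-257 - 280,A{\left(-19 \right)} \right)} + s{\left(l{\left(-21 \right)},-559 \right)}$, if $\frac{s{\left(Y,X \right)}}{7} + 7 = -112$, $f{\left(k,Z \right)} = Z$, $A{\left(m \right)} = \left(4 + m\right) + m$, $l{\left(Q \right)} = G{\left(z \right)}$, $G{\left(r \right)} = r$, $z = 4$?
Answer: $-867$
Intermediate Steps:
$l{\left(Q \right)} = 4$
$A{\left(m \right)} = 4 + 2 m$
$s{\left(Y,X \right)} = -833$ ($s{\left(Y,X \right)} = -49 + 7 \left(-112\right) = -49 - 784 = -833$)
$f{\left(-257 - 280,A{\left(-19 \right)} \right)} + s{\left(l{\left(-21 \right)},-559 \right)} = \left(4 + 2 \left(-19\right)\right) - 833 = \left(4 - 38\right) - 833 = -34 - 833 = -867$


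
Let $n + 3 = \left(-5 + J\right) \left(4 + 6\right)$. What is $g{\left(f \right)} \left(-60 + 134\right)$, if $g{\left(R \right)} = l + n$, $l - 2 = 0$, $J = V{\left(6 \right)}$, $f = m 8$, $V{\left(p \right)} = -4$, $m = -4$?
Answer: $-6734$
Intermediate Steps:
$f = -32$ ($f = \left(-4\right) 8 = -32$)
$J = -4$
$l = 2$ ($l = 2 + 0 = 2$)
$n = -93$ ($n = -3 + \left(-5 - 4\right) \left(4 + 6\right) = -3 - 90 = -93$)
$g{\left(R \right)} = -91$ ($g{\left(R \right)} = 2 - 93 = -91$)
$g{\left(f \right)} \left(-60 + 134\right) = - 91 \left(-60 + 134\right) = \left(-91\right) 74 = -6734$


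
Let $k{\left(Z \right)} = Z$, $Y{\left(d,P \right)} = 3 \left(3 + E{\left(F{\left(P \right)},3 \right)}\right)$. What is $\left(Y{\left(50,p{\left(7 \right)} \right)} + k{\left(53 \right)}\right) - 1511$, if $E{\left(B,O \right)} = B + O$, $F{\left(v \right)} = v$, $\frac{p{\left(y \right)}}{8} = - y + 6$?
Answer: $-1464$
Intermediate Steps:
$p{\left(y \right)} = 48 - 8 y$ ($p{\left(y \right)} = 8 \left(- y + 6\right) = 8 \left(6 - y\right) = 48 - 8 y$)
$Y{\left(d,P \right)} = 18 + 3 P$ ($Y{\left(d,P \right)} = 3 \left(3 + \left(P + 3\right)\right) = 3 \left(3 + \left(3 + P\right)\right) = 3 \left(6 + P\right) = 18 + 3 P$)
$\left(Y{\left(50,p{\left(7 \right)} \right)} + k{\left(53 \right)}\right) - 1511 = \left(\left(18 + 3 \left(48 - 56\right)\right) + 53\right) - 1511 = \left(\left(18 + 3 \left(-8\right)\right) + 53\right) - 1511 = \left(\left(18 - 24\right) + 53\right) - 1511 = \left(-6 + 53\right) - 1511 = 47 - 1511 = -1464$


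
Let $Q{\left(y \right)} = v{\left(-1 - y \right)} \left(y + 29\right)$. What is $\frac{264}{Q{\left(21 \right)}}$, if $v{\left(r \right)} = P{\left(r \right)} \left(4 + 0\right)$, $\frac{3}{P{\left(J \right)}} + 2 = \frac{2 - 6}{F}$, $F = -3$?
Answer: $- \frac{22}{75} \approx -0.29333$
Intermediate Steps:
$P{\left(J \right)} = - \frac{9}{2}$ ($P{\left(J \right)} = \frac{3}{-2 + \frac{2 - 6}{-3}} = \frac{3}{-2 + \left(2 - 6\right) \left(- \frac{1}{3}\right)} = \frac{3}{-2 - - \frac{4}{3}} = \frac{3}{-2 + \frac{4}{3}} = \frac{3}{- \frac{2}{3}} = 3 \left(- \frac{3}{2}\right) = - \frac{9}{2}$)
$v{\left(r \right)} = -18$ ($v{\left(r \right)} = - \frac{9 \left(4 + 0\right)}{2} = \left(- \frac{9}{2}\right) 4 = -18$)
$Q{\left(y \right)} = -522 - 18 y$ ($Q{\left(y \right)} = - 18 \left(y + 29\right) = - 18 \left(29 + y\right) = -522 - 18 y$)
$\frac{264}{Q{\left(21 \right)}} = \frac{264}{-522 - 378} = \frac{264}{-900} = 264 \left(- \frac{1}{900}\right) = - \frac{22}{75}$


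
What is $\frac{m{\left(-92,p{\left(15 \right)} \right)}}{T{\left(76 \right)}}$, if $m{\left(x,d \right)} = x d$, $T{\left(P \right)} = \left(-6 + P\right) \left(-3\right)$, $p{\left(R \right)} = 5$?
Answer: $\frac{46}{21} \approx 2.1905$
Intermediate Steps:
$T{\left(P \right)} = 18 - 3 P$
$m{\left(x,d \right)} = d x$
$\frac{m{\left(-92,p{\left(15 \right)} \right)}}{T{\left(76 \right)}} = \frac{5 \left(-92\right)}{18 - 228} = - \frac{460}{18 - 228} = - \frac{460}{-210} = \left(-460\right) \left(- \frac{1}{210}\right) = \frac{46}{21}$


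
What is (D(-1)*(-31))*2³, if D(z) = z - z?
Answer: 0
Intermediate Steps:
D(z) = 0
(D(-1)*(-31))*2³ = (0*(-31))*2³ = 0*8 = 0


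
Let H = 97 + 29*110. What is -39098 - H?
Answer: -42385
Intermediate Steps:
H = 3287 (H = 97 + 3190 = 3287)
-39098 - H = -39098 - 1*3287 = -39098 - 3287 = -42385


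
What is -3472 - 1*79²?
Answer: -9713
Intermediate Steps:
-3472 - 1*79² = -3472 - 1*6241 = -3472 - 6241 = -9713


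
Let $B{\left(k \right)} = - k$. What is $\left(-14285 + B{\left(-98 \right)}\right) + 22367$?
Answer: $8180$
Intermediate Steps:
$\left(-14285 + B{\left(-98 \right)}\right) + 22367 = \left(-14285 - -98\right) + 22367 = \left(-14285 + 98\right) + 22367 = -14187 + 22367 = 8180$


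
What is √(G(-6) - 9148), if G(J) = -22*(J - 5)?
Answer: I*√8906 ≈ 94.372*I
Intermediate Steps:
G(J) = 110 - 22*J (G(J) = -22*(-5 + J) = 110 - 22*J)
√(G(-6) - 9148) = √((110 - 22*(-6)) - 9148) = √((110 + 132) - 9148) = √(242 - 9148) = √(-8906) = I*√8906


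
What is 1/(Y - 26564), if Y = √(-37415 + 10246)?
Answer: -26564/705673265 - I*√27169/705673265 ≈ -3.7643e-5 - 2.3358e-7*I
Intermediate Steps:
Y = I*√27169 (Y = √(-27169) = I*√27169 ≈ 164.83*I)
1/(Y - 26564) = 1/(I*√27169 - 26564) = 1/(-26564 + I*√27169)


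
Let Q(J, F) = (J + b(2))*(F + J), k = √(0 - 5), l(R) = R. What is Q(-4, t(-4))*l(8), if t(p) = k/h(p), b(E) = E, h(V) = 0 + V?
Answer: 64 + 4*I*√5 ≈ 64.0 + 8.9443*I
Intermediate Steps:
h(V) = V
k = I*√5 (k = √(-5) = I*√5 ≈ 2.2361*I)
t(p) = I*√5/p (t(p) = (I*√5)/p = I*√5/p)
Q(J, F) = (2 + J)*(F + J) (Q(J, F) = (J + 2)*(F + J) = (2 + J)*(F + J))
Q(-4, t(-4))*l(8) = ((-4)² + 2*(I*√5/(-4)) + 2*(-4) + (I*√5/(-4))*(-4))*8 = (16 + 2*(I*√5*(-¼)) - 8 + (I*√5*(-¼))*(-4))*8 = (16 + 2*(-I*√5/4) - 8 - I*√5/4*(-4))*8 = (16 - I*√5/2 - 8 + I*√5)*8 = (8 + I*√5/2)*8 = 64 + 4*I*√5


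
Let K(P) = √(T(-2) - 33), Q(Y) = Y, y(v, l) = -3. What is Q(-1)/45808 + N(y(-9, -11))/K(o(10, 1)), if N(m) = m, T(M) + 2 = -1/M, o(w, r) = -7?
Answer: -1/45808 + I*√138/23 ≈ -2.183e-5 + 0.51075*I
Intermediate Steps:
T(M) = -2 - 1/M
K(P) = I*√138/2 (K(P) = √((-2 - 1/(-2)) - 33) = √((-2 - 1*(-½)) - 33) = √((-2 + ½) - 33) = √(-3/2 - 33) = √(-69/2) = I*√138/2)
Q(-1)/45808 + N(y(-9, -11))/K(o(10, 1)) = -1/45808 - 3*(-I*√138/69) = -1*1/45808 - (-1)*I*√138/23 = -1/45808 + I*√138/23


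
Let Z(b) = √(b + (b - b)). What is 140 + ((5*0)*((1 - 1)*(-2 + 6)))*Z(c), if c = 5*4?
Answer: 140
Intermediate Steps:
c = 20
Z(b) = √b (Z(b) = √(b + 0) = √b)
140 + ((5*0)*((1 - 1)*(-2 + 6)))*Z(c) = 140 + ((5*0)*((1 - 1)*(-2 + 6)))*√20 = 140 + (0*(0*4))*(2*√5) = 140 + (0*0)*(2*√5) = 140 + 0*(2*√5) = 140 + 0 = 140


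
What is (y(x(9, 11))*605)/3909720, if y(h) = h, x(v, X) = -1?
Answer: -121/781944 ≈ -0.00015474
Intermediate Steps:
(y(x(9, 11))*605)/3909720 = -1*605/3909720 = -605*1/3909720 = -121/781944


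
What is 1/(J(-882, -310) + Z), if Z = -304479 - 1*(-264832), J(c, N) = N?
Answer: -1/39957 ≈ -2.5027e-5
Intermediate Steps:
Z = -39647 (Z = -304479 + 264832 = -39647)
1/(J(-882, -310) + Z) = 1/(-310 - 39647) = 1/(-39957) = -1/39957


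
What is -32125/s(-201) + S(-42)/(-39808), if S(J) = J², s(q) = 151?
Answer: -319774591/1502752 ≈ -212.79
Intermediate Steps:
-32125/s(-201) + S(-42)/(-39808) = -32125/151 + (-42)²/(-39808) = -32125*1/151 + 1764*(-1/39808) = -32125/151 - 441/9952 = -319774591/1502752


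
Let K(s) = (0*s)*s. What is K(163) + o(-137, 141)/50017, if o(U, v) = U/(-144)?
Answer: 137/7202448 ≈ 1.9021e-5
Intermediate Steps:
o(U, v) = -U/144 (o(U, v) = U*(-1/144) = -U/144)
K(s) = 0 (K(s) = 0*s = 0)
K(163) + o(-137, 141)/50017 = 0 - 1/144*(-137)/50017 = 0 + (137/144)*(1/50017) = 0 + 137/7202448 = 137/7202448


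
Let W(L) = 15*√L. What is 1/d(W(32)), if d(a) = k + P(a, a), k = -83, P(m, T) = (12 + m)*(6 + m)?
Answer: 7189/49348921 - 1080*√2/49348921 ≈ 0.00011473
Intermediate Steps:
P(m, T) = (6 + m)*(12 + m)
d(a) = -11 + a² + 18*a (d(a) = -83 + (72 + a² + 18*a) = -11 + a² + 18*a)
1/d(W(32)) = 1/(-11 + (15*√32)² + 18*(15*√32)) = 1/(-11 + (15*(4*√2))² + 18*(15*(4*√2))) = 1/(-11 + (60*√2)² + 18*(60*√2)) = 1/(-11 + 7200 + 1080*√2) = 1/(7189 + 1080*√2)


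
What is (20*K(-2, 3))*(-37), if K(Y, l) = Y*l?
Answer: 4440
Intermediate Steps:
(20*K(-2, 3))*(-37) = (20*(-2*3))*(-37) = (20*(-6))*(-37) = -120*(-37) = 4440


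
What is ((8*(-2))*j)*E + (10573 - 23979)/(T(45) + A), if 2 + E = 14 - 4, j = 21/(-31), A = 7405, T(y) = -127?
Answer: 9573839/112809 ≈ 84.868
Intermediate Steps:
j = -21/31 (j = 21*(-1/31) = -21/31 ≈ -0.67742)
E = 8 (E = -2 + (14 - 4) = -2 + 10 = 8)
((8*(-2))*j)*E + (10573 - 23979)/(T(45) + A) = ((8*(-2))*(-21/31))*8 + (10573 - 23979)/(-127 + 7405) = -16*(-21/31)*8 - 13406/7278 = (336/31)*8 - 13406*1/7278 = 2688/31 - 6703/3639 = 9573839/112809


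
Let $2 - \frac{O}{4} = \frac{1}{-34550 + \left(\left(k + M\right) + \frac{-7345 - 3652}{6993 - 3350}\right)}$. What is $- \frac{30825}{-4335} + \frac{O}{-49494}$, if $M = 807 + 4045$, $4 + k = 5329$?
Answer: $\frac{2257961130453995}{317550170628594} \approx 7.1106$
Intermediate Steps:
$k = 5325$ ($k = -4 + 5329 = 5325$)
$M = 4852$
$O = \frac{177607315}{22200459}$ ($O = 8 - \frac{4}{-34550 + \left(\left(5325 + 4852\right) + \frac{-7345 - 3652}{6993 - 3350}\right)} = 8 - \frac{4}{-34550 + \left(10177 - \frac{10997}{3643}\right)} = 8 - \frac{4}{-34550 + \frac{37063814}{3643}} = 8 - \frac{4}{- \frac{88801836}{3643}} = 8 - - \frac{3643}{22200459} = 8 + \frac{3643}{22200459} = \frac{177607315}{22200459} \approx 8.0002$)
$- \frac{30825}{-4335} + \frac{O}{-49494} = - \frac{30825}{-4335} + \frac{177607315}{22200459 \left(-49494\right)} = \left(-30825\right) \left(- \frac{1}{4335}\right) + \frac{177607315}{22200459} \left(- \frac{1}{49494}\right) = \frac{2055}{289} - \frac{177607315}{1098789517746} = \frac{2257961130453995}{317550170628594}$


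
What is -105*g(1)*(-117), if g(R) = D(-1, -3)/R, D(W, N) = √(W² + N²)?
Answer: 12285*√10 ≈ 38849.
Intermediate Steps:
D(W, N) = √(N² + W²)
g(R) = √10/R (g(R) = √((-3)² + (-1)²)/R = √(9 + 1)/R = √10/R)
-105*g(1)*(-117) = -105*√10/1*(-117) = -105*√10*(-117) = 12285*√10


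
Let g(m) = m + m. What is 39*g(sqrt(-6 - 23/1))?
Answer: 78*I*sqrt(29) ≈ 420.04*I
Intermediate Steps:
g(m) = 2*m
39*g(sqrt(-6 - 23/1)) = 39*(2*sqrt(-6 - 23/1)) = 39*(2*sqrt(-6 - 23*1)) = 39*(2*sqrt(-6 - 23)) = 39*(2*sqrt(-29)) = 39*(2*(I*sqrt(29))) = 39*(2*I*sqrt(29)) = 78*I*sqrt(29)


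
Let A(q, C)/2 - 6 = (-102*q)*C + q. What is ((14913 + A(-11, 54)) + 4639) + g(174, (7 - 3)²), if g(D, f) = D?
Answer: 140892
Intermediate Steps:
A(q, C) = 12 + 2*q - 204*C*q (A(q, C) = 12 + 2*((-102*q)*C + q) = 12 + 2*(-102*C*q + q) = 12 + 2*(q - 102*C*q) = 12 + (2*q - 204*C*q) = 12 + 2*q - 204*C*q)
((14913 + A(-11, 54)) + 4639) + g(174, (7 - 3)²) = ((14913 + (12 + 2*(-11) - 204*54*(-11))) + 4639) + 174 = ((14913 + (12 - 22 + 121176)) + 4639) + 174 = ((14913 + 121166) + 4639) + 174 = (136079 + 4639) + 174 = 140718 + 174 = 140892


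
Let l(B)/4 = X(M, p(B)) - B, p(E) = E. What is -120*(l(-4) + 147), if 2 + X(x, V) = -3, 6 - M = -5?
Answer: -17160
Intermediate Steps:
M = 11 (M = 6 - 1*(-5) = 6 + 5 = 11)
X(x, V) = -5 (X(x, V) = -2 - 3 = -5)
l(B) = -20 - 4*B (l(B) = 4*(-5 - B) = -20 - 4*B)
-120*(l(-4) + 147) = -120*((-20 - 4*(-4)) + 147) = -120*((-20 + 16) + 147) = -120*(-4 + 147) = -120*143 = -17160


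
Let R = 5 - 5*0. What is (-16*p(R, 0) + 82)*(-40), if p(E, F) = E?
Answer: -80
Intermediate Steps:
R = 5 (R = 5 + 0 = 5)
(-16*p(R, 0) + 82)*(-40) = (-16*5 + 82)*(-40) = (-80 + 82)*(-40) = 2*(-40) = -80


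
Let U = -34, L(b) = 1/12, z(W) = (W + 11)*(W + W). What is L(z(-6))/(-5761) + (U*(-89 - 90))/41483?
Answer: 420695869/2867802756 ≈ 0.14670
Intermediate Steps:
z(W) = 2*W*(11 + W) (z(W) = (11 + W)*(2*W) = 2*W*(11 + W))
L(b) = 1/12
L(z(-6))/(-5761) + (U*(-89 - 90))/41483 = (1/12)/(-5761) - 34*(-89 - 90)/41483 = (1/12)*(-1/5761) - 34*(-179)*(1/41483) = -1/69132 + 6086*(1/41483) = -1/69132 + 6086/41483 = 420695869/2867802756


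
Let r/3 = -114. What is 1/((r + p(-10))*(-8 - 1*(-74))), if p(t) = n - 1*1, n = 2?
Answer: -1/22506 ≈ -4.4433e-5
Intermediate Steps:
r = -342 (r = 3*(-114) = -342)
p(t) = 1 (p(t) = 2 - 1*1 = 2 - 1 = 1)
1/((r + p(-10))*(-8 - 1*(-74))) = 1/((-342 + 1)*(-8 - 1*(-74))) = 1/(-341*(-8 + 74)) = 1/(-341*66) = 1/(-22506) = -1/22506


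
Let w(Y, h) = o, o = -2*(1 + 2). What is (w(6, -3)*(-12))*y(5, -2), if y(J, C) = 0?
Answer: 0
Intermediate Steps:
o = -6 (o = -2*3 = -6)
w(Y, h) = -6
(w(6, -3)*(-12))*y(5, -2) = -6*(-12)*0 = 72*0 = 0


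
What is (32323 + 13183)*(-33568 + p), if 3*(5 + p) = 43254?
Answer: -871667430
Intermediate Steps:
p = 14413 (p = -5 + (1/3)*43254 = -5 + 14418 = 14413)
(32323 + 13183)*(-33568 + p) = (32323 + 13183)*(-33568 + 14413) = 45506*(-19155) = -871667430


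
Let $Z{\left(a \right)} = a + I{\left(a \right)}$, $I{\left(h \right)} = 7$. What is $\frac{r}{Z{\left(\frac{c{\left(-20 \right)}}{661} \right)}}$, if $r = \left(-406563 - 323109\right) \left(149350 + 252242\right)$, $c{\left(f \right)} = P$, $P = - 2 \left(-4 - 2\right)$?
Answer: $- \frac{193693119401664}{4639} \approx -4.1753 \cdot 10^{10}$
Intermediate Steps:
$P = 12$ ($P = \left(-2\right) \left(-6\right) = 12$)
$c{\left(f \right)} = 12$
$r = -293030437824$ ($r = \left(-729672\right) 401592 = -293030437824$)
$Z{\left(a \right)} = 7 + a$ ($Z{\left(a \right)} = a + 7 = 7 + a$)
$\frac{r}{Z{\left(\frac{c{\left(-20 \right)}}{661} \right)}} = - \frac{293030437824}{7 + \frac{12}{661}} = - \frac{293030437824}{\frac{4639}{661}} = \left(-293030437824\right) \frac{661}{4639} = - \frac{193693119401664}{4639}$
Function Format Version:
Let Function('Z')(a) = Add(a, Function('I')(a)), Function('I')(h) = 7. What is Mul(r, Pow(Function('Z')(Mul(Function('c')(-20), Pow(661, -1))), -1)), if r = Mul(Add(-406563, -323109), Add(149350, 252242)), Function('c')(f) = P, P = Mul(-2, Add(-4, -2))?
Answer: Rational(-193693119401664, 4639) ≈ -4.1753e+10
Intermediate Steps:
P = 12 (P = Mul(-2, -6) = 12)
Function('c')(f) = 12
r = -293030437824 (r = Mul(-729672, 401592) = -293030437824)
Function('Z')(a) = Add(7, a) (Function('Z')(a) = Add(a, 7) = Add(7, a))
Mul(r, Pow(Function('Z')(Mul(Function('c')(-20), Pow(661, -1))), -1)) = Mul(-293030437824, Pow(Add(7, Mul(12, Pow(661, -1))), -1)) = Mul(-293030437824, Pow(Add(7, Mul(12, Rational(1, 661))), -1)) = Mul(-293030437824, Pow(Add(7, Rational(12, 661)), -1)) = Mul(-293030437824, Pow(Rational(4639, 661), -1)) = Mul(-293030437824, Rational(661, 4639)) = Rational(-193693119401664, 4639)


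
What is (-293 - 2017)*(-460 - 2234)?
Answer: 6223140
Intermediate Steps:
(-293 - 2017)*(-460 - 2234) = -2310*(-2694) = 6223140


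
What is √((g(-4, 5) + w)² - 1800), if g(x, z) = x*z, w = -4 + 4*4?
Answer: 2*I*√434 ≈ 41.665*I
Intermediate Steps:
w = 12 (w = -4 + 16 = 12)
√((g(-4, 5) + w)² - 1800) = √((-4*5 + 12)² - 1800) = √((-20 + 12)² - 1800) = √((-8)² - 1800) = √(64 - 1800) = √(-1736) = 2*I*√434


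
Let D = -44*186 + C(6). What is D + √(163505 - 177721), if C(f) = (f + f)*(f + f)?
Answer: -8040 + 2*I*√3554 ≈ -8040.0 + 119.23*I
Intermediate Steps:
C(f) = 4*f² (C(f) = (2*f)*(2*f) = 4*f²)
D = -8040 (D = -44*186 + 4*6² = -8184 + 4*36 = -8184 + 144 = -8040)
D + √(163505 - 177721) = -8040 + √(163505 - 177721) = -8040 + √(-14216) = -8040 + 2*I*√3554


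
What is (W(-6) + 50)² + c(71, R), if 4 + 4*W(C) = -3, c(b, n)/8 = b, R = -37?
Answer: 46337/16 ≈ 2896.1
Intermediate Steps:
c(b, n) = 8*b
W(C) = -7/4 (W(C) = -1 + (¼)*(-3) = -1 - ¾ = -7/4)
(W(-6) + 50)² + c(71, R) = (-7/4 + 50)² + 8*71 = (193/4)² + 568 = 37249/16 + 568 = 46337/16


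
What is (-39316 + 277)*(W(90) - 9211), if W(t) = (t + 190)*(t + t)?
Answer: -1607977371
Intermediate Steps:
W(t) = 2*t*(190 + t) (W(t) = (190 + t)*(2*t) = 2*t*(190 + t))
(-39316 + 277)*(W(90) - 9211) = (-39316 + 277)*(2*90*(190 + 90) - 9211) = -39039*(2*90*280 - 9211) = -39039*(50400 - 9211) = -39039*41189 = -1607977371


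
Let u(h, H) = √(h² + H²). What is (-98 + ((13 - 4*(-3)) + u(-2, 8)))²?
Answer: 5397 - 292*√17 ≈ 4193.1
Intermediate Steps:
u(h, H) = √(H² + h²)
(-98 + ((13 - 4*(-3)) + u(-2, 8)))² = (-98 + ((13 - 4*(-3)) + √(8² + (-2)²)))² = (-98 + ((13 + 12) + √(64 + 4)))² = (-98 + (25 + √68))² = (-98 + (25 + 2*√17))² = (-73 + 2*√17)²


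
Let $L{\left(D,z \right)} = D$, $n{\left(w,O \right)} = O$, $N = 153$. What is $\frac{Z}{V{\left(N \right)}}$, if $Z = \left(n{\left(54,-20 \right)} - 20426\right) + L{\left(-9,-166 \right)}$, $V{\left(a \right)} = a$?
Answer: $- \frac{20455}{153} \approx -133.69$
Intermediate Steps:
$Z = -20455$ ($Z = \left(-20 - 20426\right) - 9 = -20446 - 9 = -20455$)
$\frac{Z}{V{\left(N \right)}} = - \frac{20455}{153}$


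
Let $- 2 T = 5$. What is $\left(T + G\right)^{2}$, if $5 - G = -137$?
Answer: $\frac{77841}{4} \approx 19460.0$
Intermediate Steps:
$T = - \frac{5}{2}$ ($T = \left(- \frac{1}{2}\right) 5 = - \frac{5}{2} \approx -2.5$)
$G = 142$ ($G = 5 - -137 = 5 + 137 = 142$)
$\left(T + G\right)^{2} = \left(- \frac{5}{2} + 142\right)^{2} = \left(\frac{279}{2}\right)^{2} = \frac{77841}{4}$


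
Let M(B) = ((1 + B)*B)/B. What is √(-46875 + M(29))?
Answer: 3*I*√5205 ≈ 216.44*I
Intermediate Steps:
M(B) = 1 + B (M(B) = (B*(1 + B))/B = 1 + B)
√(-46875 + M(29)) = √(-46875 + (1 + 29)) = √(-46875 + 30) = √(-46845) = 3*I*√5205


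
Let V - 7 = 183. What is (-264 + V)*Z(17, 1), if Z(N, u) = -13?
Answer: 962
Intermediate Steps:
V = 190 (V = 7 + 183 = 190)
(-264 + V)*Z(17, 1) = (-264 + 190)*(-13) = -74*(-13) = 962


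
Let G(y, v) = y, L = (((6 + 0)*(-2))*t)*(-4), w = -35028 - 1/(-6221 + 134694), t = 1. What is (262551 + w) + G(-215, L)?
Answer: 29202940683/128473 ≈ 2.2731e+5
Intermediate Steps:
w = -4500152245/128473 (w = -35028 - 1/128473 = -4500152245/128473 ≈ -35028.)
L = 48 (L = (((6 + 0)*(-2))*1)*(-4) = ((6*(-2))*1)*(-4) = -12*1*(-4) = -12*(-4) = 48)
(262551 + w) + G(-215, L) = (262551 - 4500152245/128473) - 215 = 29230562378/128473 - 215 = 29202940683/128473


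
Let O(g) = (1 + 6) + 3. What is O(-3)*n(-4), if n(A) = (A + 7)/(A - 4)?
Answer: -15/4 ≈ -3.7500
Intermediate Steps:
O(g) = 10 (O(g) = 7 + 3 = 10)
n(A) = (7 + A)/(-4 + A)
O(-3)*n(-4) = 10*((7 - 4)/(-4 - 4)) = 10*(3/(-8)) = 10*(-1/8*3) = 10*(-3/8) = -15/4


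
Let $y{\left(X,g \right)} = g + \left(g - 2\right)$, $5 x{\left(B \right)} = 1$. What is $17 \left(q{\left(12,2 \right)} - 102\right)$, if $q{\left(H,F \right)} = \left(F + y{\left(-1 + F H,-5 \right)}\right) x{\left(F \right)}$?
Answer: $-1768$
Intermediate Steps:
$x{\left(B \right)} = \frac{1}{5}$ ($x{\left(B \right)} = \frac{1}{5} \cdot 1 = \frac{1}{5}$)
$y{\left(X,g \right)} = -2 + 2 g$ ($y{\left(X,g \right)} = g + \left(-2 + g\right) = -2 + 2 g$)
$q{\left(H,F \right)} = - \frac{12}{5} + \frac{F}{5}$ ($q{\left(H,F \right)} = \left(F + \left(-2 + 2 \left(-5\right)\right)\right) \frac{1}{5} = \left(F - 12\right) \frac{1}{5} = \left(-12 + F\right) \frac{1}{5} = - \frac{12}{5} + \frac{F}{5}$)
$17 \left(q{\left(12,2 \right)} - 102\right) = 17 \left(\left(- \frac{12}{5} + \frac{1}{5} \cdot 2\right) - 102\right) = 17 \left(\left(- \frac{12}{5} + \frac{2}{5}\right) - 102\right) = 17 \left(-2 - 102\right) = 17 \left(-104\right) = -1768$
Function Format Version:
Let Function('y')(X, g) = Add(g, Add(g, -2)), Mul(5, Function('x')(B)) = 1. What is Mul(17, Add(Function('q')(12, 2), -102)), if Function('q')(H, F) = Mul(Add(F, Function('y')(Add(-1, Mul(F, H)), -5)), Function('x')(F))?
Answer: -1768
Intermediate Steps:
Function('x')(B) = Rational(1, 5) (Function('x')(B) = Mul(Rational(1, 5), 1) = Rational(1, 5))
Function('y')(X, g) = Add(-2, Mul(2, g)) (Function('y')(X, g) = Add(g, Add(-2, g)) = Add(-2, Mul(2, g)))
Function('q')(H, F) = Add(Rational(-12, 5), Mul(Rational(1, 5), F)) (Function('q')(H, F) = Mul(Add(F, Add(-2, Mul(2, -5))), Rational(1, 5)) = Mul(Add(F, Add(-2, -10)), Rational(1, 5)) = Mul(Add(F, -12), Rational(1, 5)) = Mul(Add(-12, F), Rational(1, 5)) = Add(Rational(-12, 5), Mul(Rational(1, 5), F)))
Mul(17, Add(Function('q')(12, 2), -102)) = Mul(17, Add(Add(Rational(-12, 5), Mul(Rational(1, 5), 2)), -102)) = Mul(17, Add(Add(Rational(-12, 5), Rational(2, 5)), -102)) = Mul(17, Add(-2, -102)) = Mul(17, -104) = -1768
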